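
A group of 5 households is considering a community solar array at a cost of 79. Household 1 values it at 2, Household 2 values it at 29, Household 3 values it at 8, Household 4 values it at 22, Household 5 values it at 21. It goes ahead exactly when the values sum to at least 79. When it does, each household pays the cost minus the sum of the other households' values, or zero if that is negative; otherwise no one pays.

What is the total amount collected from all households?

Total value 82 ≥ cost 79, so it is built.
Household 1: others sum to 80; max(0, 79 - 80) = 0.
Household 2: others sum to 53; max(0, 79 - 53) = 26.
Household 3: others sum to 74; max(0, 79 - 74) = 5.
Household 4: others sum to 60; max(0, 79 - 60) = 19.
Household 5: others sum to 61; max(0, 79 - 61) = 18.
Total collected = 0 + 26 + 5 + 19 + 18 = 68.

68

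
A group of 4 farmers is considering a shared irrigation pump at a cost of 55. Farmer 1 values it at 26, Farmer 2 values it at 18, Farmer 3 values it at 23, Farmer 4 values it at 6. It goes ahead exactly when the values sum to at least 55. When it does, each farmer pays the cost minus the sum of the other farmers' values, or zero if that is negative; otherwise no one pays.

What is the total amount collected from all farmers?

Total value 73 ≥ cost 55, so it is built.
Farmer 1: others sum to 47; max(0, 55 - 47) = 8.
Farmer 2: others sum to 55; max(0, 55 - 55) = 0.
Farmer 3: others sum to 50; max(0, 55 - 50) = 5.
Farmer 4: others sum to 67; max(0, 55 - 67) = 0.
Total collected = 8 + 0 + 5 + 0 = 13.

13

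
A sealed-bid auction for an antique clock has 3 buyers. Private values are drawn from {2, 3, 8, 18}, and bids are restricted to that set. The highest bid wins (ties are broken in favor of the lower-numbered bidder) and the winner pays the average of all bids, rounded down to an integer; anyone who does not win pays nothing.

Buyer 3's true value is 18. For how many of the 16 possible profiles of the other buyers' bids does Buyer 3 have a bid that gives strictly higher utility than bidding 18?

4

Others bid (2, 2): truth gives 11; bid 3 gives 16 > 11. Violating.
Others bid (2, 3): truth gives 11; bid 8 gives 14 > 11. Violating.
Others bid (3, 2): truth gives 11; bid 8 gives 14 > 11. Violating.
Others bid (3, 3): truth gives 10; bid 8 gives 14 > 10. Violating.
Others bid (2, 8): truth gives 9; no alternative beats it.
Others bid (2, 18): truth gives 0; no alternative beats it.
(Checking all 16 profiles: 4 have a profitable deviation, 12 do not.)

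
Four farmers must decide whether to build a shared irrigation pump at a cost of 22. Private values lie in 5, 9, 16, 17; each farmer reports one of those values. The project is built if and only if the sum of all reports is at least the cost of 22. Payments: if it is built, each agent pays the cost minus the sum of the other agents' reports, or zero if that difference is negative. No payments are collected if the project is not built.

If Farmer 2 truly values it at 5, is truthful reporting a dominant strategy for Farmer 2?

Check each profile of the others' reports and compare truth against every alternative report.
Others report (5, 5, 5): truth gives 0, best alternative gives -2.
Others report (5, 5, 16): truth gives 5, best alternative gives 5.
Others report (5, 5, 17): truth gives 5, best alternative gives 5.
Others report (5, 9, 9): truth gives 5, best alternative gives 5.
Others report (5, 9, 16): truth gives 5, best alternative gives 5.
Others report (5, 9, 17): truth gives 5, best alternative gives 5.
(Remaining 58 profiles checked similarly; truth is weakly best in each.)
In every case the truthful report is at least as good as any alternative, so it is a dominant strategy.

Yes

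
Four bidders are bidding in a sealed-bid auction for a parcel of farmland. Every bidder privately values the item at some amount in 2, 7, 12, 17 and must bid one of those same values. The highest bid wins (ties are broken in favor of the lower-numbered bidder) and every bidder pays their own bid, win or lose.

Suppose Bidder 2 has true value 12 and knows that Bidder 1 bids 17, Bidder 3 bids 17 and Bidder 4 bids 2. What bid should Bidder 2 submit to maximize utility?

Bid 2: loses but pays 2, utility -2.
Bid 7: loses but pays 7, utility -7.
Bid 12: loses but pays 12, utility -12.
Bid 17: loses but pays 17, utility -17.
The best choice is 2 with utility -2.

2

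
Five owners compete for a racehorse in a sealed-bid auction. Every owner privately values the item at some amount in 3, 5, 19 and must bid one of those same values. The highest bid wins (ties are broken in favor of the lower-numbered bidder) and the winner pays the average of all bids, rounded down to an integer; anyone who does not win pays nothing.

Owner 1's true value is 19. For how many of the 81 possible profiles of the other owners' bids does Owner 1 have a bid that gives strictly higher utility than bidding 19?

Others bid (3, 3, 3, 3): truth gives 13; bid 3 gives 16 > 13. Violating.
Others bid (3, 3, 3, 5): truth gives 13; bid 5 gives 16 > 13. Violating.
Others bid (3, 3, 5, 3): truth gives 13; bid 5 gives 16 > 13. Violating.
Others bid (3, 3, 5, 5): truth gives 12; bid 5 gives 15 > 12. Violating.
Others bid (3, 3, 3, 19): truth gives 10; no alternative beats it.
Others bid (3, 3, 5, 19): truth gives 10; no alternative beats it.
(Checking all 81 profiles: 16 have a profitable deviation, 65 do not.)

16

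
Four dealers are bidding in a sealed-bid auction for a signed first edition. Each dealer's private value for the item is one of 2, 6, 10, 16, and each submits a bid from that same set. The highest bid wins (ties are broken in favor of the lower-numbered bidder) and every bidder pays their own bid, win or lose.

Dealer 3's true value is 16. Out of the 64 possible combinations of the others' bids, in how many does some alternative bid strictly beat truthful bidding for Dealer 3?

40

Others bid (2, 2, 2): truth gives 0; bid 6 gives 10 > 0. Violating.
Others bid (2, 2, 6): truth gives 0; bid 6 gives 10 > 0. Violating.
Others bid (2, 2, 10): truth gives 0; bid 10 gives 6 > 0. Violating.
Others bid (2, 6, 2): truth gives 0; bid 10 gives 6 > 0. Violating.
Others bid (2, 2, 16): truth gives 0; no alternative beats it.
Others bid (2, 6, 16): truth gives 0; no alternative beats it.
(Checking all 64 profiles: 40 have a profitable deviation, 24 do not.)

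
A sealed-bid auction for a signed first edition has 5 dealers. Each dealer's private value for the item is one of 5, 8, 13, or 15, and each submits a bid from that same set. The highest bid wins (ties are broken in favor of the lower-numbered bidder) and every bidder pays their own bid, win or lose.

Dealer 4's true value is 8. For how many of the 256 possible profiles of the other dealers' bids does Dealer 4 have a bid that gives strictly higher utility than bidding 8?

Others bid (5, 5, 5, 13): truth gives -8; bid 5 gives -5 > -8. Violating.
Others bid (5, 5, 5, 15): truth gives -8; bid 5 gives -5 > -8. Violating.
Others bid (5, 5, 8, 5): truth gives -8; bid 5 gives -5 > -8. Violating.
Others bid (5, 5, 8, 8): truth gives -8; bid 5 gives -5 > -8. Violating.
Others bid (5, 5, 5, 5): truth gives 0; no alternative beats it.
Others bid (5, 5, 5, 8): truth gives 0; no alternative beats it.
(Checking all 256 profiles: 254 have a profitable deviation, 2 do not.)

254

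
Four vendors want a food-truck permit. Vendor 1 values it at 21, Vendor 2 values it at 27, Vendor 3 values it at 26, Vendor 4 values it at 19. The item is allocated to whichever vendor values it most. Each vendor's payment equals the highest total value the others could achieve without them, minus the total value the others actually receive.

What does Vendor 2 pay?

Vendor 2 has the highest value and receives the item.
Without Vendor 2, the item would go to the next-highest value, 26, so the others could achieve 26.
With Vendor 2 present and winning, the others receive nothing, so their total is 0.
Payment = 26 - 0 = 26.

26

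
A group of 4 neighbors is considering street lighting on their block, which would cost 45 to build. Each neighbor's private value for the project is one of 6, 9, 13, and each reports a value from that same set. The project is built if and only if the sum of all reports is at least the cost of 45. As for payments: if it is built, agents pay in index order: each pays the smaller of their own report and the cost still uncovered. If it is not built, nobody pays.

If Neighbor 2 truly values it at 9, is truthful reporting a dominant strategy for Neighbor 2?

No

Consider the case where Neighbor 1 reports 13, Neighbor 3 reports 13 and Neighbor 4 reports 13.
Truthful report 9: project built, pays 9, utility 9 - 9 = 0.
Report 6 instead: project built, pays 6, utility 9 - 6 = 3.
Since 3 > 0, reporting 6 is strictly better here, so truthful reporting is not dominant.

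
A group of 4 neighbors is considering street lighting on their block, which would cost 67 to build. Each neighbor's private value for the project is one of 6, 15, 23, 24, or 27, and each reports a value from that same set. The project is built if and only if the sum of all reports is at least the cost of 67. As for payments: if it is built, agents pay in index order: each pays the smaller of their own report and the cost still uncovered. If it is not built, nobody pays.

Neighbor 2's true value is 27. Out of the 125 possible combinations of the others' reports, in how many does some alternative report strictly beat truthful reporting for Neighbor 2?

Others report (6, 15, 23): truth gives 0; report 23 gives 4 > 0. Violating.
Others report (6, 15, 24): truth gives 0; report 23 gives 4 > 0. Violating.
Others report (6, 15, 27): truth gives 0; report 23 gives 4 > 0. Violating.
Others report (6, 23, 15): truth gives 0; report 23 gives 4 > 0. Violating.
Others report (6, 6, 6): truth gives 0; no alternative beats it.
Others report (6, 6, 15): truth gives 0; no alternative beats it.
(Checking all 125 profiles: 109 have a profitable deviation, 16 do not.)

109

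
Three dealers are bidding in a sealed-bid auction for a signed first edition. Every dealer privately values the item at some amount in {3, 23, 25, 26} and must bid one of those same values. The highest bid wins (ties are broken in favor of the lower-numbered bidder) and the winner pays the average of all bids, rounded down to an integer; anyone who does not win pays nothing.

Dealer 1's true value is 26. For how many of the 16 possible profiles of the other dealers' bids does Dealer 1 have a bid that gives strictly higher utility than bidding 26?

Others bid (3, 3): truth gives 16; bid 3 gives 23 > 16. Violating.
Others bid (3, 23): truth gives 9; bid 23 gives 10 > 9. Violating.
Others bid (3, 25): truth gives 8; bid 25 gives 9 > 8. Violating.
Others bid (23, 3): truth gives 9; bid 23 gives 10 > 9. Violating.
Others bid (3, 26): truth gives 8; no alternative beats it.
Others bid (23, 25): truth gives 2; no alternative beats it.
(Checking all 16 profiles: 6 have a profitable deviation, 10 do not.)

6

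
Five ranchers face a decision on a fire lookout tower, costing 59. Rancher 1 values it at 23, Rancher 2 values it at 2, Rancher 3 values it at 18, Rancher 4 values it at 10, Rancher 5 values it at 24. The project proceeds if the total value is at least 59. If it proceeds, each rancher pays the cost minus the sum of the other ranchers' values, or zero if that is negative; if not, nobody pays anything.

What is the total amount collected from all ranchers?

Total value 77 ≥ cost 59, so it is built.
Rancher 1: others sum to 54; max(0, 59 - 54) = 5.
Rancher 2: others sum to 75; max(0, 59 - 75) = 0.
Rancher 3: others sum to 59; max(0, 59 - 59) = 0.
Rancher 4: others sum to 67; max(0, 59 - 67) = 0.
Rancher 5: others sum to 53; max(0, 59 - 53) = 6.
Total collected = 5 + 0 + 0 + 0 + 6 = 11.

11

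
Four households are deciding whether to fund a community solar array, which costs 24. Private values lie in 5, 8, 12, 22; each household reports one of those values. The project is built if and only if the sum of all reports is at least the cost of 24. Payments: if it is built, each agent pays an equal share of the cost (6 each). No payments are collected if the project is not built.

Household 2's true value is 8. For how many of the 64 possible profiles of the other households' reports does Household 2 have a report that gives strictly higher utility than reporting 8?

1

Others report (5, 5, 5): truth gives 0; report 12 gives 2 > 0. Violating.
Others report (5, 5, 8): truth gives 2; no alternative beats it.
Others report (5, 5, 12): truth gives 2; no alternative beats it.
(Checking all 64 profiles: 1 has a profitable deviation, 63 do not.)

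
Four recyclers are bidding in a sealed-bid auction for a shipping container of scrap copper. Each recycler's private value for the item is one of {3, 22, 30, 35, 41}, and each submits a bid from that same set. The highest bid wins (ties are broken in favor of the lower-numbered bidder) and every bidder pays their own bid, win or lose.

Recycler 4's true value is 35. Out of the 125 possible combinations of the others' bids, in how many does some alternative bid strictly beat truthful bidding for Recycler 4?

106

Others bid (3, 3, 3): truth gives 0; bid 22 gives 13 > 0. Violating.
Others bid (3, 3, 22): truth gives 0; bid 30 gives 5 > 0. Violating.
Others bid (3, 3, 35): truth gives -35; bid 3 gives -3 > -35. Violating.
Others bid (3, 3, 41): truth gives -35; bid 3 gives -3 > -35. Violating.
Others bid (3, 3, 30): truth gives 0; no alternative beats it.
Others bid (3, 22, 30): truth gives 0; no alternative beats it.
(Checking all 125 profiles: 106 have a profitable deviation, 19 do not.)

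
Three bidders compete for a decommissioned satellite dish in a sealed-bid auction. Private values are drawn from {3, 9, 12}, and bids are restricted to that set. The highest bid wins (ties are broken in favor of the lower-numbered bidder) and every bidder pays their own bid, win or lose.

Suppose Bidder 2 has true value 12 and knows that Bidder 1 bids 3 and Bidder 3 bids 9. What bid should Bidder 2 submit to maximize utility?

9

Bid 3: loses but pays 3, utility -3.
Bid 9: wins, pays 9, utility 12 - 9 = 3.
Bid 12: wins, pays 12, utility 12 - 12 = 0.
The best choice is 9 with utility 3.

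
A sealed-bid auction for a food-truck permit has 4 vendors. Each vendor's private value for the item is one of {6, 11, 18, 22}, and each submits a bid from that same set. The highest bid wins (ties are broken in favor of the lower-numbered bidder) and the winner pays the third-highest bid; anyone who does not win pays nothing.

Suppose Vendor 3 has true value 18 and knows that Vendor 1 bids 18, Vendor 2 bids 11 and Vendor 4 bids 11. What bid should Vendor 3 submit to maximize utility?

22

Bid 6: loses, pays 0, utility 0.
Bid 11: loses, pays 0, utility 0.
Bid 18: loses, pays 0, utility 0.
Bid 22: wins, pays 11, utility 18 - 11 = 7.
The best choice is 22 with utility 7.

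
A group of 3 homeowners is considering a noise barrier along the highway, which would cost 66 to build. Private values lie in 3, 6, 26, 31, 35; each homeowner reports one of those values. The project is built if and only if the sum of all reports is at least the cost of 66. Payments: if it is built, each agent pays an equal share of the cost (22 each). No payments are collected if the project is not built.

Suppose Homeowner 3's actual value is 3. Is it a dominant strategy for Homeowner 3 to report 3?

Yes

Check each profile of the others' reports and compare truth against every alternative report.
Others report (26, 35): truth gives 0, best alternative gives -19.
Others report (31, 31): truth gives 0, best alternative gives -19.
Others report (35, 26): truth gives 0, best alternative gives -19.
Others report (31, 35): truth gives -19, best alternative gives -19.
Others report (35, 31): truth gives -19, best alternative gives -19.
Others report (35, 35): truth gives -19, best alternative gives -19.
(Remaining 19 profiles checked similarly; truth is weakly best in each.)
In every case the truthful report is at least as good as any alternative, so it is a dominant strategy.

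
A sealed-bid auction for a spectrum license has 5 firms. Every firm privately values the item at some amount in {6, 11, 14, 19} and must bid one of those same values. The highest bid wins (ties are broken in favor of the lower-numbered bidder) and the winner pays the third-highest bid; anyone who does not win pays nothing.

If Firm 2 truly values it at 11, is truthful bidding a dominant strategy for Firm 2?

No

Consider the case where Firm 1 bids 6, Firm 3 bids 6, Firm 4 bids 6 and Firm 5 bids 14.
Truthful bid 11: loses, pays 0, utility 0.
Bid 14 instead: wins, pays 6, utility 11 - 6 = 5.
Since 5 > 0, bidding 14 is strictly better here, so truthful bidding is not dominant.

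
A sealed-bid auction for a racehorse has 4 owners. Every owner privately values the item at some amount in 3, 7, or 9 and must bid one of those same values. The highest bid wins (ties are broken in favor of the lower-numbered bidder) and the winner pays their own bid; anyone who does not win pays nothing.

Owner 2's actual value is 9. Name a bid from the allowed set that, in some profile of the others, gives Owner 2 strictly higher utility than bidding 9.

Suppose Owner 1 bids 3, Owner 3 bids 3 and Owner 4 bids 3.
Bid 9: wins, pays 9, utility 9 - 9 = 0.
Bid 7: wins, pays 7, utility 9 - 7 = 2.
So bidding 7 beats truth here (2 > 0).

7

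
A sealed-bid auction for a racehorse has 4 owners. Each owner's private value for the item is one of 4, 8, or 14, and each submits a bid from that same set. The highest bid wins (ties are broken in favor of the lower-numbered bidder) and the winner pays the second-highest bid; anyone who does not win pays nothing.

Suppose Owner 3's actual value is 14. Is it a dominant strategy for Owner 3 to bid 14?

Yes

Check each profile of the others' bids and compare truth against every alternative bid.
Others bid (4, 8, 4): truth gives 6, best alternative gives 0.
Others bid (4, 8, 8): truth gives 6, best alternative gives 0.
Others bid (8, 4, 4): truth gives 6, best alternative gives 0.
Others bid (8, 4, 8): truth gives 6, best alternative gives 0.
Others bid (8, 8, 4): truth gives 6, best alternative gives 0.
Others bid (8, 8, 8): truth gives 6, best alternative gives 0.
(Remaining 21 profiles checked similarly; truth is weakly best in each.)
In every case the truthful bid is at least as good as any alternative, so it is a dominant strategy.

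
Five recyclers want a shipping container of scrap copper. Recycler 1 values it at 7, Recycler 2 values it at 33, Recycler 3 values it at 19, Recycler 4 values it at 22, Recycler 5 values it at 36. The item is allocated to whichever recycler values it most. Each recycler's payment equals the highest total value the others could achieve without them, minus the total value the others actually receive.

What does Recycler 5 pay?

Recycler 5 has the highest value and receives the item.
Without Recycler 5, the item would go to the next-highest value, 33, so the others could achieve 33.
With Recycler 5 present and winning, the others receive nothing, so their total is 0.
Payment = 33 - 0 = 33.

33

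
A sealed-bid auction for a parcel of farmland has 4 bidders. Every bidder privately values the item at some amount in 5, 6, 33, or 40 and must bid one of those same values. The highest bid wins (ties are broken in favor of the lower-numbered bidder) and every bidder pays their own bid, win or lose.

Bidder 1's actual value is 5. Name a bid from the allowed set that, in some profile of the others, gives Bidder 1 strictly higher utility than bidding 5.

6

Suppose Bidder 2 bids 5, Bidder 3 bids 5 and Bidder 4 bids 6.
Bid 5: loses but pays 5, utility -5.
Bid 6: wins, pays 6, utility 5 - 6 = -1.
So bidding 6 beats truth here (-1 > -5).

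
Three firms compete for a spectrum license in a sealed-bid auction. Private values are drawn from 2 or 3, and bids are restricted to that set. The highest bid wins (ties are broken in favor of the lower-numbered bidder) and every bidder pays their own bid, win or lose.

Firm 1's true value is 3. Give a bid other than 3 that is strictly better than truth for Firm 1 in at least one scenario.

Suppose Firm 2 bids 2 and Firm 3 bids 2.
Bid 3: wins, pays 3, utility 3 - 3 = 0.
Bid 2: wins, pays 2, utility 3 - 2 = 1.
So bidding 2 beats truth here (1 > 0).

2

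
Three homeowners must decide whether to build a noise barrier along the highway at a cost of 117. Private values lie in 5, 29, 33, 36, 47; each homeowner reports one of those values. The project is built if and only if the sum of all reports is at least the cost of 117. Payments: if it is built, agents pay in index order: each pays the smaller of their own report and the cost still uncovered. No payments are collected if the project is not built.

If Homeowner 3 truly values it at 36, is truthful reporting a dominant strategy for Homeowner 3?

Yes

Check each profile of the others' reports and compare truth against every alternative report.
Others report (47, 47): truth gives 13, best alternative gives 13.
Others report (36, 47): truth gives 2, best alternative gives 2.
Others report (47, 36): truth gives 2, best alternative gives 2.
Others report (5, 5): truth gives 0, best alternative gives 0.
Others report (5, 29): truth gives 0, best alternative gives 0.
Others report (5, 33): truth gives 0, best alternative gives 0.
(Remaining 19 profiles checked similarly; truth is weakly best in each.)
In every case the truthful report is at least as good as any alternative, so it is a dominant strategy.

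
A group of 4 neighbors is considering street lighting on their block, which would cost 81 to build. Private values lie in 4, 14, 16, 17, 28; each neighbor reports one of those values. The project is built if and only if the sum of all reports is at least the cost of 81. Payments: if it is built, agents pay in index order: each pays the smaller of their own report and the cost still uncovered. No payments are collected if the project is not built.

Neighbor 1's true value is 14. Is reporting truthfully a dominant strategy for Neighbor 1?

Consider the case where Neighbor 2 reports 28, Neighbor 3 reports 28 and Neighbor 4 reports 28.
Truthful report 14: project built, pays 14, utility 14 - 14 = 0.
Report 4 instead: project built, pays 4, utility 14 - 4 = 10.
Since 10 > 0, reporting 4 is strictly better here, so truthful reporting is not dominant.

No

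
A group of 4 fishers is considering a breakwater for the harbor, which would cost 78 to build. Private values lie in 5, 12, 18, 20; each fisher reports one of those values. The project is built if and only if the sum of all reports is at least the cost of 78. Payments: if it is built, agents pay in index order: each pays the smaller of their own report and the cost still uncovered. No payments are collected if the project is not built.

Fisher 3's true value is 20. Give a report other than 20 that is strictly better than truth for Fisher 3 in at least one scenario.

18

Suppose Fisher 1 reports 20, Fisher 2 reports 20 and Fisher 4 reports 20.
Report 20: project built, pays 20, utility 20 - 20 = 0.
Report 18: project built, pays 18, utility 20 - 18 = 2.
So reporting 18 beats truth here (2 > 0).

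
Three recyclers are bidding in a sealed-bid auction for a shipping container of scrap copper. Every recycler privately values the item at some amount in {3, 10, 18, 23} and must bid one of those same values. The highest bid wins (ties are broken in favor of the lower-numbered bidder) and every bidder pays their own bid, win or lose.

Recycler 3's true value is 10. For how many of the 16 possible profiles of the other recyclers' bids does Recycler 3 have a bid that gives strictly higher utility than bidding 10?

15

Others bid (3, 10): truth gives -10; bid 3 gives -3 > -10. Violating.
Others bid (3, 18): truth gives -10; bid 3 gives -3 > -10. Violating.
Others bid (3, 23): truth gives -10; bid 3 gives -3 > -10. Violating.
Others bid (10, 3): truth gives -10; bid 3 gives -3 > -10. Violating.
Others bid (3, 3): truth gives 0; no alternative beats it.
(Checking all 16 profiles: 15 have a profitable deviation, 1 does not.)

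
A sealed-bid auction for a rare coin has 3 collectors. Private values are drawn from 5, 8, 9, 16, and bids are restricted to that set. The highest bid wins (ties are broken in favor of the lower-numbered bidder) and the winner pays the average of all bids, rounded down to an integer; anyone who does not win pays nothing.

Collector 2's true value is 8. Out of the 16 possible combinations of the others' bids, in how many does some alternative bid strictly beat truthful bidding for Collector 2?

Others bid (5, 9): truth gives 0; bid 9 gives 1 > 0. Violating.
Others bid (8, 5): truth gives 0; bid 9 gives 1 > 0. Violating.
Others bid (5, 5): truth gives 2; no alternative beats it.
Others bid (5, 8): truth gives 1; no alternative beats it.
(Checking all 16 profiles: 2 have a profitable deviation, 14 do not.)

2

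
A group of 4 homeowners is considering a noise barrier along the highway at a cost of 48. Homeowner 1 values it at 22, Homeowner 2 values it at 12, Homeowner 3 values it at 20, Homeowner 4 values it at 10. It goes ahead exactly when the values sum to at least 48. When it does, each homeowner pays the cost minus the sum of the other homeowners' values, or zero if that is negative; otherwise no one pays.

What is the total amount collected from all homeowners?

10

Total value 64 ≥ cost 48, so it is built.
Homeowner 1: others sum to 42; max(0, 48 - 42) = 6.
Homeowner 2: others sum to 52; max(0, 48 - 52) = 0.
Homeowner 3: others sum to 44; max(0, 48 - 44) = 4.
Homeowner 4: others sum to 54; max(0, 48 - 54) = 0.
Total collected = 6 + 0 + 4 + 0 = 10.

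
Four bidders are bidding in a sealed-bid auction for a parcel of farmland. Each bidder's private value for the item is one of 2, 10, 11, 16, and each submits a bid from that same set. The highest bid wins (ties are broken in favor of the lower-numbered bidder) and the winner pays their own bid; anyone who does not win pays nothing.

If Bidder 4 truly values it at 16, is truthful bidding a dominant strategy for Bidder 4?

No

Consider the case where Bidder 1 bids 2, Bidder 2 bids 2 and Bidder 3 bids 2.
Truthful bid 16: wins, pays 16, utility 16 - 16 = 0.
Bid 10 instead: wins, pays 10, utility 16 - 10 = 6.
Since 6 > 0, bidding 10 is strictly better here, so truthful bidding is not dominant.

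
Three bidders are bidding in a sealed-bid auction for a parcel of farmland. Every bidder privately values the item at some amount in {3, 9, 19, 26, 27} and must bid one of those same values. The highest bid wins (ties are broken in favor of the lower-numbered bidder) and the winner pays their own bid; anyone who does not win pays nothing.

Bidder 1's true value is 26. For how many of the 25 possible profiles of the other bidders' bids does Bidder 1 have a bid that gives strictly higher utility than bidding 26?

Others bid (3, 3): truth gives 0; bid 3 gives 23 > 0. Violating.
Others bid (3, 9): truth gives 0; bid 9 gives 17 > 0. Violating.
Others bid (3, 19): truth gives 0; bid 19 gives 7 > 0. Violating.
Others bid (9, 3): truth gives 0; bid 9 gives 17 > 0. Violating.
Others bid (3, 26): truth gives 0; no alternative beats it.
Others bid (3, 27): truth gives 0; no alternative beats it.
(Checking all 25 profiles: 9 have a profitable deviation, 16 do not.)

9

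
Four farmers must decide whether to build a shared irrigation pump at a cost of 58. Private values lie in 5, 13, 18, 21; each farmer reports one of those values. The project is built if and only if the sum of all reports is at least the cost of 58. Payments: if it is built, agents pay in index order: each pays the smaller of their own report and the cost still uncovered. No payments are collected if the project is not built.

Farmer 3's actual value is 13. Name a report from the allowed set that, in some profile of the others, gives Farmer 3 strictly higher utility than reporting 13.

5

Suppose Farmer 1 reports 13, Farmer 2 reports 21 and Farmer 4 reports 21.
Report 13: project built, pays 13, utility 13 - 13 = 0.
Report 5: project built, pays 5, utility 13 - 5 = 8.
So reporting 5 beats truth here (8 > 0).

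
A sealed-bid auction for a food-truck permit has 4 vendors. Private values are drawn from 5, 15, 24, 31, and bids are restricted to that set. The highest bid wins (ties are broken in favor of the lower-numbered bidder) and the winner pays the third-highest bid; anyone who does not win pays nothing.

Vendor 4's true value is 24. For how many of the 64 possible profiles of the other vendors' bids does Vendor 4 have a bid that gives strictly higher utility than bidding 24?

Others bid (5, 5, 24): truth gives 0; bid 31 gives 19 > 0. Violating.
Others bid (5, 15, 24): truth gives 0; bid 31 gives 9 > 0. Violating.
Others bid (5, 24, 5): truth gives 0; bid 31 gives 19 > 0. Violating.
Others bid (5, 24, 15): truth gives 0; bid 31 gives 9 > 0. Violating.
Others bid (5, 5, 5): truth gives 19; no alternative beats it.
Others bid (5, 5, 15): truth gives 19; no alternative beats it.
(Checking all 64 profiles: 12 have a profitable deviation, 52 do not.)

12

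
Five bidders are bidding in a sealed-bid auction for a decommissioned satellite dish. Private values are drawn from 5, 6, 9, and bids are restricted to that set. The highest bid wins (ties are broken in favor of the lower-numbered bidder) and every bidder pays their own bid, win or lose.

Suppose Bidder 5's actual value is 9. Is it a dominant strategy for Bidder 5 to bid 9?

No

Consider the case where Bidder 1 bids 5, Bidder 2 bids 5, Bidder 3 bids 5 and Bidder 4 bids 5.
Truthful bid 9: wins, pays 9, utility 9 - 9 = 0.
Bid 6 instead: wins, pays 6, utility 9 - 6 = 3.
Since 3 > 0, bidding 6 is strictly better here, so truthful bidding is not dominant.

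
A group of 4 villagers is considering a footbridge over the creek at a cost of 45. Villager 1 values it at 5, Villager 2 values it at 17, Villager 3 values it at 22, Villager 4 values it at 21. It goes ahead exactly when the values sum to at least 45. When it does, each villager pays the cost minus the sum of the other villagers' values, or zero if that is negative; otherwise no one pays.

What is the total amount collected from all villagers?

3

Total value 65 ≥ cost 45, so it is built.
Villager 1: others sum to 60; max(0, 45 - 60) = 0.
Villager 2: others sum to 48; max(0, 45 - 48) = 0.
Villager 3: others sum to 43; max(0, 45 - 43) = 2.
Villager 4: others sum to 44; max(0, 45 - 44) = 1.
Total collected = 0 + 0 + 2 + 1 = 3.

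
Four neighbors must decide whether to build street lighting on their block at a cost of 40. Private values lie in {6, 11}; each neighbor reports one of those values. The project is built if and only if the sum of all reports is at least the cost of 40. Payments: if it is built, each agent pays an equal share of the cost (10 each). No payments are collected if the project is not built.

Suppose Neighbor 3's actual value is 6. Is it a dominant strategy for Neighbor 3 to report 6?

Check each profile of the others' reports and compare truth against every alternative report.
Others report (11, 11, 11): truth gives 0, best alternative gives -4.
Others report (6, 6, 6): truth gives 0, best alternative gives 0.
Others report (6, 6, 11): truth gives 0, best alternative gives 0.
Others report (6, 11, 6): truth gives 0, best alternative gives 0.
Others report (6, 11, 11): truth gives 0, best alternative gives 0.
Others report (11, 6, 6): truth gives 0, best alternative gives 0.
(Remaining 2 profiles checked similarly; truth is weakly best in each.)
In every case the truthful report is at least as good as any alternative, so it is a dominant strategy.

Yes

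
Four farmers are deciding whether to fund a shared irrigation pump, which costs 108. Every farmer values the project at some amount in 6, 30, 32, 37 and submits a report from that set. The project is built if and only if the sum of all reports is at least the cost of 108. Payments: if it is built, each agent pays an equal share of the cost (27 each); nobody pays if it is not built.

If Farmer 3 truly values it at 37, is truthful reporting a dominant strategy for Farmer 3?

Yes

Check each profile of the others' reports and compare truth against every alternative report.
Others report (6, 30, 37): truth gives 10, best alternative gives 0.
Others report (6, 32, 37): truth gives 10, best alternative gives 0.
Others report (6, 37, 30): truth gives 10, best alternative gives 0.
Others report (6, 37, 32): truth gives 10, best alternative gives 0.
Others report (30, 6, 37): truth gives 10, best alternative gives 0.
Others report (30, 37, 6): truth gives 10, best alternative gives 0.
(Remaining 58 profiles checked similarly; truth is weakly best in each.)
In every case the truthful report is at least as good as any alternative, so it is a dominant strategy.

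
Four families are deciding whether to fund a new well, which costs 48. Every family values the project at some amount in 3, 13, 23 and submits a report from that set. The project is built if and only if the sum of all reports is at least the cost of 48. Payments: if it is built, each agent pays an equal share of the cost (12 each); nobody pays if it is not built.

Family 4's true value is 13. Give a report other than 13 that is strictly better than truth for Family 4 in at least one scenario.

23

Suppose Family 1 reports 3, Family 2 reports 3 and Family 3 reports 23.
Report 13: project not built, utility 0.
Report 23: project built, pays 12, utility 13 - 12 = 1.
So reporting 23 beats truth here (1 > 0).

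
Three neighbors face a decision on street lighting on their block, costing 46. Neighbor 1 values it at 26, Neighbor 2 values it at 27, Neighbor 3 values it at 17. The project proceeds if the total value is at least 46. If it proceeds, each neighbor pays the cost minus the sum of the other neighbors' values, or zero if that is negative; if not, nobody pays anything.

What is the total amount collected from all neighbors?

5

Total value 70 ≥ cost 46, so it is built.
Neighbor 1: others sum to 44; max(0, 46 - 44) = 2.
Neighbor 2: others sum to 43; max(0, 46 - 43) = 3.
Neighbor 3: others sum to 53; max(0, 46 - 53) = 0.
Total collected = 2 + 3 + 0 = 5.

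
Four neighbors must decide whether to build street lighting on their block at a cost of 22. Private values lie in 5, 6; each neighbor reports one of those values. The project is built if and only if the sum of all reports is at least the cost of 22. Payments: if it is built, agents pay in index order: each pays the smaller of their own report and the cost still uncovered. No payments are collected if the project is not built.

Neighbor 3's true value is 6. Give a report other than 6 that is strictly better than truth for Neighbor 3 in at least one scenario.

Suppose Neighbor 1 reports 5, Neighbor 2 reports 6 and Neighbor 4 reports 6.
Report 6: project built, pays 6, utility 6 - 6 = 0.
Report 5: project built, pays 5, utility 6 - 5 = 1.
So reporting 5 beats truth here (1 > 0).

5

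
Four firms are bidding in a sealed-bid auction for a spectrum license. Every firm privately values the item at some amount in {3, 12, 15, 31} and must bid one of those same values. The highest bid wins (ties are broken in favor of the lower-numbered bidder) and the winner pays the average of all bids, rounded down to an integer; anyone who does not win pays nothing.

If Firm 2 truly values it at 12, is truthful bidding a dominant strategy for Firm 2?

Consider the case where Firm 1 bids 3, Firm 3 bids 3 and Firm 4 bids 15.
Truthful bid 12: loses, pays 0, utility 0.
Bid 15 instead: wins, pays 9, utility 12 - 9 = 3.
Since 3 > 0, bidding 15 is strictly better here, so truthful bidding is not dominant.

No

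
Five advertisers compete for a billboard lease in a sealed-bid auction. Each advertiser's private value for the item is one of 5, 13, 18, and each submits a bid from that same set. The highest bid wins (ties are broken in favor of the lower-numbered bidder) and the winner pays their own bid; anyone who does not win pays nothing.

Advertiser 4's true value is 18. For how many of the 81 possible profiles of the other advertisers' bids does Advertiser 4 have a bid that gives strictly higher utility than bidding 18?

2

Others bid (5, 5, 5, 5): truth gives 0; bid 13 gives 5 > 0. Violating.
Others bid (5, 5, 5, 13): truth gives 0; bid 13 gives 5 > 0. Violating.
Others bid (5, 5, 5, 18): truth gives 0; no alternative beats it.
Others bid (5, 5, 13, 5): truth gives 0; no alternative beats it.
(Checking all 81 profiles: 2 have a profitable deviation, 79 do not.)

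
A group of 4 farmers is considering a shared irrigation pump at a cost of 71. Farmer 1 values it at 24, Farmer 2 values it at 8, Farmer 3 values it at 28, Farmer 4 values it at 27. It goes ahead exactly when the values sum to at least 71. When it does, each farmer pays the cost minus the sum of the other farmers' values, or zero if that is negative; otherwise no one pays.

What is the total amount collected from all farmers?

Total value 87 ≥ cost 71, so it is built.
Farmer 1: others sum to 63; max(0, 71 - 63) = 8.
Farmer 2: others sum to 79; max(0, 71 - 79) = 0.
Farmer 3: others sum to 59; max(0, 71 - 59) = 12.
Farmer 4: others sum to 60; max(0, 71 - 60) = 11.
Total collected = 8 + 0 + 12 + 11 = 31.

31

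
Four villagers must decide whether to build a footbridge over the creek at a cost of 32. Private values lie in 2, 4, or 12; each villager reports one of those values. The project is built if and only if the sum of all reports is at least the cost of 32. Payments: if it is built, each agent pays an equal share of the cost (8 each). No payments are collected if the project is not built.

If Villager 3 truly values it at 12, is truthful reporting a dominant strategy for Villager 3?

Yes

Check each profile of the others' reports and compare truth against every alternative report.
Others report (2, 12, 12): truth gives 4, best alternative gives 0.
Others report (4, 4, 12): truth gives 4, best alternative gives 0.
Others report (4, 12, 4): truth gives 4, best alternative gives 0.
Others report (12, 2, 12): truth gives 4, best alternative gives 0.
Others report (12, 4, 4): truth gives 4, best alternative gives 0.
Others report (12, 12, 2): truth gives 4, best alternative gives 0.
(Remaining 21 profiles checked similarly; truth is weakly best in each.)
In every case the truthful report is at least as good as any alternative, so it is a dominant strategy.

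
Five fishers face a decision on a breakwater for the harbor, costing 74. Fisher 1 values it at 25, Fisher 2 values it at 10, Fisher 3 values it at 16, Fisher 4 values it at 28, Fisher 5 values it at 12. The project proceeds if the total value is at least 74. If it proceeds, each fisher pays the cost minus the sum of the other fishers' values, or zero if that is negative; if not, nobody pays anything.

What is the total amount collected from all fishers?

19

Total value 91 ≥ cost 74, so it is built.
Fisher 1: others sum to 66; max(0, 74 - 66) = 8.
Fisher 2: others sum to 81; max(0, 74 - 81) = 0.
Fisher 3: others sum to 75; max(0, 74 - 75) = 0.
Fisher 4: others sum to 63; max(0, 74 - 63) = 11.
Fisher 5: others sum to 79; max(0, 74 - 79) = 0.
Total collected = 8 + 0 + 0 + 11 + 0 = 19.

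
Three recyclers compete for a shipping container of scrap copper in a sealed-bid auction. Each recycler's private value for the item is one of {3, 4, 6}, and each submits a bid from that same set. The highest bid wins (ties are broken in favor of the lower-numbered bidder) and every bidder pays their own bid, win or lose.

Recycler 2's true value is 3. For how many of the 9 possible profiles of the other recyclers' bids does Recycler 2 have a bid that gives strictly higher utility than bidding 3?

2

Others bid (3, 3): truth gives -3; bid 4 gives -1 > -3. Violating.
Others bid (3, 4): truth gives -3; bid 4 gives -1 > -3. Violating.
Others bid (3, 6): truth gives -3; no alternative beats it.
Others bid (4, 3): truth gives -3; no alternative beats it.
(Checking all 9 profiles: 2 have a profitable deviation, 7 do not.)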